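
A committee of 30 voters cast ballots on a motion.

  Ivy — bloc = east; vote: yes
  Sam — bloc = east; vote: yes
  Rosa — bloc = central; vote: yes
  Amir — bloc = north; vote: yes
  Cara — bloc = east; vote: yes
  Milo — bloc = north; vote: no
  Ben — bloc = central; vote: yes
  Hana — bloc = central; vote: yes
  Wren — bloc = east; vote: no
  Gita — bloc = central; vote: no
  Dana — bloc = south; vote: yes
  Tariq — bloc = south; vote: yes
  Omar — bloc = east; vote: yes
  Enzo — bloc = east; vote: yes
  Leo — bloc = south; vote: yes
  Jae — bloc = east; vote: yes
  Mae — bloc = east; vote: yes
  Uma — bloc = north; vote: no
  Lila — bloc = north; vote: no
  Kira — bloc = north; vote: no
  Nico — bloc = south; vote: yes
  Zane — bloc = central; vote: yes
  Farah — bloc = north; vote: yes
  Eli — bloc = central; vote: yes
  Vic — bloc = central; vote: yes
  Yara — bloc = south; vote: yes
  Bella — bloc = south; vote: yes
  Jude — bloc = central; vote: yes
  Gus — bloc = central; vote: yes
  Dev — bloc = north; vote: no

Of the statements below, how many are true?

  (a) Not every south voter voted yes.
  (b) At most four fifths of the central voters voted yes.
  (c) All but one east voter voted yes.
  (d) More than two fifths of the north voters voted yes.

1

(a) south: |A| = 6, |A ∩ B| = 6; needs A ⊄ B (|A ∖ B| ≥ 1) — false.
(b) central: |A| = 9, |A ∩ B| = 8; needs |A ∩ B| / |A| ≤ 4/5 — false.
(c) east: |A| = 8, |A ∩ B| = 7; needs |A ∖ B| = 1 — true.
(d) north: |A| = 7, |A ∩ B| = 2; needs |A ∩ B| / |A| > 2/5 — false.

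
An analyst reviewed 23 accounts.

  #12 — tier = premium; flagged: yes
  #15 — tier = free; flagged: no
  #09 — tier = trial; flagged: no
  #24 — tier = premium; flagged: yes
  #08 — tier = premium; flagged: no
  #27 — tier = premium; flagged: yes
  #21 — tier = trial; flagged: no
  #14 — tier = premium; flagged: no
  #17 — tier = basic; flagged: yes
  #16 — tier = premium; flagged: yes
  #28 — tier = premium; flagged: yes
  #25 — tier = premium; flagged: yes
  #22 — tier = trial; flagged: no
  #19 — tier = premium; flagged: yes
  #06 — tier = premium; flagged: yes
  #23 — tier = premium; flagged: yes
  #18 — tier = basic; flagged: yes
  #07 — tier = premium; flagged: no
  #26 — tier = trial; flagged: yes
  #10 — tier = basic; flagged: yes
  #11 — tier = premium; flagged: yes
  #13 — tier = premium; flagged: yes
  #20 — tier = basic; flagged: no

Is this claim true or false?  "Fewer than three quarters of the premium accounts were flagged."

Truth condition: |A ∩ B| / |A| < 3/4.
A (the restrictor) = {#12, #24, #08, #27, #14, #16, #28, #25, #19, #06, #23, #07, #11, #13}, |A| = 14.
A ∩ B = {#12, #24, #27, #16, #28, #25, #19, #06, #23, #11, #13}, so |A ∩ B| = 11.
A ∖ B = {#08, #14, #07}, so |A ∖ B| = 3.
|A ∩ B|/|A| = 11/14, so the statement is false.

False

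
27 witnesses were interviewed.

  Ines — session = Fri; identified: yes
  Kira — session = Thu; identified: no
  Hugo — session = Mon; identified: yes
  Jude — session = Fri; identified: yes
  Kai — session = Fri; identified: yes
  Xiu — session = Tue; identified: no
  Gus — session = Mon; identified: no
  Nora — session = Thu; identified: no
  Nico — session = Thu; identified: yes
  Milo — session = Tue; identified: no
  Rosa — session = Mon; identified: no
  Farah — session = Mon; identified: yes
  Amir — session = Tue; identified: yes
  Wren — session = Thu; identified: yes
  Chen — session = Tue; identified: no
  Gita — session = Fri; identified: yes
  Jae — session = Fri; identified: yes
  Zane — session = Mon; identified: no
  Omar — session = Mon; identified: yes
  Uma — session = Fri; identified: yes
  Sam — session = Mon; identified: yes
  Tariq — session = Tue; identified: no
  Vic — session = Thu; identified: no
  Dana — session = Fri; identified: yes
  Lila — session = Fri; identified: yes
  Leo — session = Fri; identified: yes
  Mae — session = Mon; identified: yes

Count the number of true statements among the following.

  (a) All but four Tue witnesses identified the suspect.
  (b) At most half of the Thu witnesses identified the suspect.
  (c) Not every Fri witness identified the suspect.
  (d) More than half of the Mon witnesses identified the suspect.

3

(a) Tue: |A| = 5, |A ∩ B| = 1; needs |A ∖ B| = 4 — true.
(b) Thu: |A| = 5, |A ∩ B| = 2; needs |A ∩ B| ≤ |A ∖ B| — true.
(c) Fri: |A| = 9, |A ∩ B| = 9; needs A ⊄ B (|A ∖ B| ≥ 1) — false.
(d) Mon: |A| = 8, |A ∩ B| = 5; needs |A ∩ B| > |A ∖ B| — true.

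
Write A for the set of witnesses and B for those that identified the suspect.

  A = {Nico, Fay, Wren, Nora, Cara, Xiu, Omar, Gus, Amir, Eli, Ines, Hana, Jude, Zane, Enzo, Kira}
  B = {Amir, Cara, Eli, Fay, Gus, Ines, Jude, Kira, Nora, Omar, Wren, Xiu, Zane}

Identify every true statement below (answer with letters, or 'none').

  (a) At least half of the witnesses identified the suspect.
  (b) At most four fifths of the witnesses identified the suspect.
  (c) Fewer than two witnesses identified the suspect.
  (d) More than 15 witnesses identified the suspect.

|A| = 16, |A ∩ B| = 13, |A ∖ B| = 3.
(a) |A ∩ B| ≥ |A ∖ B|: holds.
(b) |A ∩ B| / |A| ≤ 4/5: fails.
(c) |A ∩ B| < 2: fails.
(d) |A ∩ B| > 15: fails.

(a)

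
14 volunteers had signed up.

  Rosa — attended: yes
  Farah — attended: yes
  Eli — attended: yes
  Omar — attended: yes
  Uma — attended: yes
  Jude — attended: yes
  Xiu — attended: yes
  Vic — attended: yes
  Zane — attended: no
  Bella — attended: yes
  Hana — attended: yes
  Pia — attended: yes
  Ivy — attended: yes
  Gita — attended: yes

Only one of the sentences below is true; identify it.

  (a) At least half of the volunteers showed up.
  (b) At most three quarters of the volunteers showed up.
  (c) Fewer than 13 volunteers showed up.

(a)

|A| = 14, |A ∩ B| = 13, |A ∖ B| = 1.
(a) requires |A ∩ B| ≥ |A ∖ B|: true.
(b) requires |A ∩ B| / |A| ≤ 3/4: false.
(c) requires |A ∩ B| < 13: false.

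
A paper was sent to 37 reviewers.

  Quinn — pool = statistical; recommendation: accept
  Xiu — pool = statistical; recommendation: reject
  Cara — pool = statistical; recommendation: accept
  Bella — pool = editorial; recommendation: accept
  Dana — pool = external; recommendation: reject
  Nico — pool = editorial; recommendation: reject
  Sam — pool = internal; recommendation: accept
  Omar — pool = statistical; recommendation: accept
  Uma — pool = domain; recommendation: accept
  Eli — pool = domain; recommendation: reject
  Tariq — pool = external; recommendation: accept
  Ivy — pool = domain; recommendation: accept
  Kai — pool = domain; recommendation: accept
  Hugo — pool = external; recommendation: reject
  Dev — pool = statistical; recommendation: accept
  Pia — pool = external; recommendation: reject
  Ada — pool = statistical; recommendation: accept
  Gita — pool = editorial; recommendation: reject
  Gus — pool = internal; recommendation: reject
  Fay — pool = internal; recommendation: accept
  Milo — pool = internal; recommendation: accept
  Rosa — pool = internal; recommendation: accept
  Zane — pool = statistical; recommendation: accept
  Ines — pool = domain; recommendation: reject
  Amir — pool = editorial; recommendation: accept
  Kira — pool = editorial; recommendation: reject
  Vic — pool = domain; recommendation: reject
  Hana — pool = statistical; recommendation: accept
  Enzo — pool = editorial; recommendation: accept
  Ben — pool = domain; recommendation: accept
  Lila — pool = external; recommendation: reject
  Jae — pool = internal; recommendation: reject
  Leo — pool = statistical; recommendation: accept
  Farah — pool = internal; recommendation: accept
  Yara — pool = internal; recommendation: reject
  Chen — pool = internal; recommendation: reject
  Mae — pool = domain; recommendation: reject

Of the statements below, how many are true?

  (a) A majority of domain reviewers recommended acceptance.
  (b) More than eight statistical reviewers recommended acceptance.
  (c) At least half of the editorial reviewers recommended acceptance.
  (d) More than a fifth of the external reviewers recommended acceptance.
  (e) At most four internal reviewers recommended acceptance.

1

(a) domain: |A| = 8, |A ∩ B| = 4; needs |A ∩ B| > |A ∖ B| — false.
(b) statistical: |A| = 9, |A ∩ B| = 8; needs |A ∩ B| > 8 — false.
(c) editorial: |A| = 6, |A ∩ B| = 3; needs |A ∩ B| ≥ |A ∖ B| — true.
(d) external: |A| = 5, |A ∩ B| = 1; needs |A ∩ B| / |A| > 1/5 — false.
(e) internal: |A| = 9, |A ∩ B| = 5; needs |A ∩ B| ≤ 4 — false.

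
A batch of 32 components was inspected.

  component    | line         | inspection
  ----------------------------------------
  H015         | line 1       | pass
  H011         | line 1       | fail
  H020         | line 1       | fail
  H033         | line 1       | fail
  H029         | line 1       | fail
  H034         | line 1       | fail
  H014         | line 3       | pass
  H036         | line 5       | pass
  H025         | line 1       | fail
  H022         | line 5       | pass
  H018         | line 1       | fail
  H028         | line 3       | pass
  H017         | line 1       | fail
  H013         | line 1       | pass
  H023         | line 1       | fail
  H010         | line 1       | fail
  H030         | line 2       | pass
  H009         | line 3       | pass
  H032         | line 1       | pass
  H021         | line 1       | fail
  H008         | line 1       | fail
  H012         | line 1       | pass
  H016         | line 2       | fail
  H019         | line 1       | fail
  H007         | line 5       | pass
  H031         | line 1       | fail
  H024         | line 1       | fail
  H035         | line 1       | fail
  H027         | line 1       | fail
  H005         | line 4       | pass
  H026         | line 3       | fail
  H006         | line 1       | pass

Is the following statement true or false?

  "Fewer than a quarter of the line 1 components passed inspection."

Truth condition: |A ∩ B| / |A| < 1/4.
|A| = 22, |A ∩ B| = 5, |A ∖ B| = 17.
|A ∩ B|/|A| = 5/22, so the statement is true.

True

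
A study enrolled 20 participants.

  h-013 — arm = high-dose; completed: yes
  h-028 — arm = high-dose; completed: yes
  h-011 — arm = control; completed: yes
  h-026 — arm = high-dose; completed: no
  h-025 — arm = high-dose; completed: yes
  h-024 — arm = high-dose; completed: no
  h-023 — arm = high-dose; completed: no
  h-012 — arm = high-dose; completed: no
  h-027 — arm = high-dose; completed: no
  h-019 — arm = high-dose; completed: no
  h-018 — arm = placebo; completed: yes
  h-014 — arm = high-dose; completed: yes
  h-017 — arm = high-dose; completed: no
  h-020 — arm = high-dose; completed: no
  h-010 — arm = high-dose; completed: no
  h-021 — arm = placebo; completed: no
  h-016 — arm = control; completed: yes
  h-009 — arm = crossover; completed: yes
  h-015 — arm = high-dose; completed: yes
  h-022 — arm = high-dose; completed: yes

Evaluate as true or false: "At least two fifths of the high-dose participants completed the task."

The determiner here denotes the relation: |A ∩ B| / |A| ≥ 2/5.
|A| = 15, |A ∩ B| = 6, |A ∖ B| = 9.
|A ∩ B|/|A| = 6/15, so the statement is true.

True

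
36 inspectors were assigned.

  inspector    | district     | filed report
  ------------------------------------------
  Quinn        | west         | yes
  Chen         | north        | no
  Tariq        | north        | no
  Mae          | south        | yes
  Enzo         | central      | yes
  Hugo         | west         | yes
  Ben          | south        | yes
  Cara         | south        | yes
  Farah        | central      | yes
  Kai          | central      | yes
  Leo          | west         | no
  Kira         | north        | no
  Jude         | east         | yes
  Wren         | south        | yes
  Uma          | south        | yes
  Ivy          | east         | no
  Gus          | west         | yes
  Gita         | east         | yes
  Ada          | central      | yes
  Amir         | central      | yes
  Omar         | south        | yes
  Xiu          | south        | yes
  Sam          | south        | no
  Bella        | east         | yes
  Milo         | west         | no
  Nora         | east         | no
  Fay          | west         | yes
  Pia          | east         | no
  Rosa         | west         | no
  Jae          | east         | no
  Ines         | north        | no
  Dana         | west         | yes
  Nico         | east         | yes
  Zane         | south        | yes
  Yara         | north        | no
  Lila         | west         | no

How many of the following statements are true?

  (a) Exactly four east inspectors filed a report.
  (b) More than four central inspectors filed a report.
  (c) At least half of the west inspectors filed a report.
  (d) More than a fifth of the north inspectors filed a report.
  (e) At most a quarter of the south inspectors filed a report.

3

(a) east: |A| = 8, |A ∩ B| = 4; needs |A ∩ B| = 4 — true.
(b) central: |A| = 5, |A ∩ B| = 5; needs |A ∩ B| > 4 — true.
(c) west: |A| = 9, |A ∩ B| = 5; needs |A ∩ B| ≥ |A ∖ B| — true.
(d) north: |A| = 5, |A ∩ B| = 0; needs |A ∩ B| / |A| > 1/5 — false.
(e) south: |A| = 9, |A ∩ B| = 8; needs |A ∩ B| / |A| ≤ 1/4 — false.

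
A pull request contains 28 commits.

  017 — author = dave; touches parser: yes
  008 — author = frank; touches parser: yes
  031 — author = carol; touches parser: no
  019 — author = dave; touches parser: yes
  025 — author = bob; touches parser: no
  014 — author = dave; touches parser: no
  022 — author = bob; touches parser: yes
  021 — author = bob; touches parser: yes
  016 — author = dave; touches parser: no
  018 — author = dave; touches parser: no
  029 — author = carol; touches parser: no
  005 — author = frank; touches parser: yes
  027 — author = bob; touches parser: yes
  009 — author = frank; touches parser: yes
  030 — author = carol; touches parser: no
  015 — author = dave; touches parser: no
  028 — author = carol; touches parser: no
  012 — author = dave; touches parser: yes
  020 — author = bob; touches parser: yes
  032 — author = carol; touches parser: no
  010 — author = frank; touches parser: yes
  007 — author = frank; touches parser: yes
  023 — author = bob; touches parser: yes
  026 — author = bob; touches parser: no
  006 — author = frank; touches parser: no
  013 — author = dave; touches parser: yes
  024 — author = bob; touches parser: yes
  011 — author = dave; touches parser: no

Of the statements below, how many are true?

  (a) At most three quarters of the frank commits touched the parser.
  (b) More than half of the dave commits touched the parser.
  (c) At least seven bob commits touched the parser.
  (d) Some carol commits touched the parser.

(a) frank: |A| = 6, |A ∩ B| = 5; needs |A ∩ B| / |A| ≤ 3/4 — false.
(b) dave: |A| = 9, |A ∩ B| = 4; needs |A ∩ B| > |A ∖ B| — false.
(c) bob: |A| = 8, |A ∩ B| = 6; needs |A ∩ B| ≥ 7 — false.
(d) carol: |A| = 5, |A ∩ B| = 0; needs A ∩ B ≠ ∅ (|A ∩ B| ≥ 1) — false.

0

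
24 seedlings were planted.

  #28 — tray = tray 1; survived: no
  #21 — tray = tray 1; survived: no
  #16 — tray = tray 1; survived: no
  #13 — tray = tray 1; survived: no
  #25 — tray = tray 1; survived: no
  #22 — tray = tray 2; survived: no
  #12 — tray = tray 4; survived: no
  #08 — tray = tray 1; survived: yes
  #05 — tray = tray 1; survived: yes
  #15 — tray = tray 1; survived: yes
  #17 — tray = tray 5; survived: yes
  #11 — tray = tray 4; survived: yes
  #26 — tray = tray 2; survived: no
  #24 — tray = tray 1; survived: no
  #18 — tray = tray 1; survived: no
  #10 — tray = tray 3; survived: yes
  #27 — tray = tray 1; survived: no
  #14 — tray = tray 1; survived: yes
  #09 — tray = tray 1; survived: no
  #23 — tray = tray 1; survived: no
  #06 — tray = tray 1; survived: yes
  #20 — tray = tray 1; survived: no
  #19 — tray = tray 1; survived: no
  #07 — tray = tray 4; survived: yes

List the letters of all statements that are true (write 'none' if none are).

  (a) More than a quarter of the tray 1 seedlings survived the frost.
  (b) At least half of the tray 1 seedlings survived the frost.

(a)

|A| = 17, |A ∩ B| = 5, |A ∖ B| = 12.
(a) |A ∩ B| / |A| > 1/4: holds.
(b) |A ∩ B| ≥ |A ∖ B|: fails.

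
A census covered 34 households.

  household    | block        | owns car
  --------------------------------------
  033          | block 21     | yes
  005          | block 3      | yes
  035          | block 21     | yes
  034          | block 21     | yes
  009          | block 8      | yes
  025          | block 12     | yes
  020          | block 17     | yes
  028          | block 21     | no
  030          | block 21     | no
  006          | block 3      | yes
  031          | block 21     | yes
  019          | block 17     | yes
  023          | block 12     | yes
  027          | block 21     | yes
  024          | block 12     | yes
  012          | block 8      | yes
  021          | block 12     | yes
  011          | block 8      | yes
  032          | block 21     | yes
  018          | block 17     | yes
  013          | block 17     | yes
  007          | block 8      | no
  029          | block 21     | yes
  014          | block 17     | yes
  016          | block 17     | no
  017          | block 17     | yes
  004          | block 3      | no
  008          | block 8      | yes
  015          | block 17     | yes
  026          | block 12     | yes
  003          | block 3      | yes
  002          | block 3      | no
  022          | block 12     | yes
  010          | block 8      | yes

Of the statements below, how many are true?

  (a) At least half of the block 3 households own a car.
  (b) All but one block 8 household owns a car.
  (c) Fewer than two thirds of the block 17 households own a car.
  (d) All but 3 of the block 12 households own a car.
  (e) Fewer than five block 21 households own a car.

(a) block 3: |A| = 5, |A ∩ B| = 3; needs |A ∩ B| ≥ |A ∖ B| — true.
(b) block 8: |A| = 6, |A ∩ B| = 5; needs |A ∖ B| = 1 — true.
(c) block 17: |A| = 8, |A ∩ B| = 7; needs |A ∩ B| / |A| < 2/3 — false.
(d) block 12: |A| = 6, |A ∩ B| = 6; needs |A ∖ B| = 3 — false.
(e) block 21: |A| = 9, |A ∩ B| = 7; needs |A ∩ B| < 5 — false.

2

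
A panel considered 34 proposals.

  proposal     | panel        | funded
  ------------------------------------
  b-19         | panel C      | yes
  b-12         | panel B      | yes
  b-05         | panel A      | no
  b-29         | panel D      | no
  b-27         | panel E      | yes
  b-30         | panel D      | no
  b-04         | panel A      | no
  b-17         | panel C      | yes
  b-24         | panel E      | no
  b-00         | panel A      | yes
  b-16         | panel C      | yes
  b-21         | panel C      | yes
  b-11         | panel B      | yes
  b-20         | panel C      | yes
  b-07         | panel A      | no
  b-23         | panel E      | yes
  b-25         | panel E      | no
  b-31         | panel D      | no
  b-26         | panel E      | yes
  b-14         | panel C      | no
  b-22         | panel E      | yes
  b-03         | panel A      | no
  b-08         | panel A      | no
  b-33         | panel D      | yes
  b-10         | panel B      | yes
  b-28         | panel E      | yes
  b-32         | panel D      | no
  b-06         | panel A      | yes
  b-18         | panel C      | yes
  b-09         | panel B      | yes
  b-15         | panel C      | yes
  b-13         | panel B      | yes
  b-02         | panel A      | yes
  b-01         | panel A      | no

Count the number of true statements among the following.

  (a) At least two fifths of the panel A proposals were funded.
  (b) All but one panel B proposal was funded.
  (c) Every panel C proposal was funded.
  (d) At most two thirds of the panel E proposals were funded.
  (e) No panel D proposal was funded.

0

(a) panel A: |A| = 9, |A ∩ B| = 3; needs |A ∩ B| / |A| ≥ 2/5 — false.
(b) panel B: |A| = 5, |A ∩ B| = 5; needs |A ∖ B| = 1 — false.
(c) panel C: |A| = 8, |A ∩ B| = 7; needs A ⊆ B, i.e. every element of A is in B (|A ∖ B| = 0) — false.
(d) panel E: |A| = 7, |A ∩ B| = 5; needs |A ∩ B| / |A| ≤ 2/3 — false.
(e) panel D: |A| = 5, |A ∩ B| = 1; needs A ∩ B = ∅ (|A ∩ B| = 0) — false.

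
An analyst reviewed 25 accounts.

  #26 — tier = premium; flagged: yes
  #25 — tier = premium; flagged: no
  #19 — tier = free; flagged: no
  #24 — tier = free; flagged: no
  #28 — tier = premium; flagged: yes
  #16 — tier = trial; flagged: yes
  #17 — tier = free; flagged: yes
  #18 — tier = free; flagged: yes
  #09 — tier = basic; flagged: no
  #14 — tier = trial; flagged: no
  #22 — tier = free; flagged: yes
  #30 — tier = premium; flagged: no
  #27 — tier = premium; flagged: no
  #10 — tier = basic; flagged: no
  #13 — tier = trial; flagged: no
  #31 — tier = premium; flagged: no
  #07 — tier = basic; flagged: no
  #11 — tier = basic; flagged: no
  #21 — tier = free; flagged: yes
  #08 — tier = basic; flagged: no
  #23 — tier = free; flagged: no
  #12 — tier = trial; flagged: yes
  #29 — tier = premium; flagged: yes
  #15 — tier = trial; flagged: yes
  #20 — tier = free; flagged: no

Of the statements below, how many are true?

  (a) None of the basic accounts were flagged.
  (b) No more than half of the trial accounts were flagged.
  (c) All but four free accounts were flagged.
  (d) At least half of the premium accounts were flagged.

(a) basic: |A| = 5, |A ∩ B| = 0; needs A ∩ B = ∅ (|A ∩ B| = 0) — true.
(b) trial: |A| = 5, |A ∩ B| = 3; needs |A ∩ B| ≤ |A ∖ B| — false.
(c) free: |A| = 8, |A ∩ B| = 4; needs |A ∖ B| = 4 — true.
(d) premium: |A| = 7, |A ∩ B| = 3; needs |A ∩ B| ≥ |A ∖ B| — false.

2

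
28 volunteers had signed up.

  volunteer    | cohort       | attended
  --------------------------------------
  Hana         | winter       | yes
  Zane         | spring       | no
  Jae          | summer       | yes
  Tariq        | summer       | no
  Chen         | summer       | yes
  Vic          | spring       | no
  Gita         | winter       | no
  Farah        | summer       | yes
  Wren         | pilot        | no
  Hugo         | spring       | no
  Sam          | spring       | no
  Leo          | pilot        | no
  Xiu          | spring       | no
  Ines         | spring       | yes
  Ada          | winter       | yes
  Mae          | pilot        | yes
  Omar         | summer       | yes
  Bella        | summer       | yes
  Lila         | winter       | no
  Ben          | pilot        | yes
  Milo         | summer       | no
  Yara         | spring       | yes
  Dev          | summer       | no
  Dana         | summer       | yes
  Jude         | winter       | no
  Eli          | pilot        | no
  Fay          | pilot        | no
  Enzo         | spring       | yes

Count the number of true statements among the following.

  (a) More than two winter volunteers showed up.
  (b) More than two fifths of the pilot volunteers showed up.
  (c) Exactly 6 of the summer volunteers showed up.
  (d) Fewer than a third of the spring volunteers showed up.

1

(a) winter: |A| = 5, |A ∩ B| = 2; needs |A ∩ B| > 2 — false.
(b) pilot: |A| = 6, |A ∩ B| = 2; needs |A ∩ B| / |A| > 2/5 — false.
(c) summer: |A| = 9, |A ∩ B| = 6; needs |A ∩ B| = 6 — true.
(d) spring: |A| = 8, |A ∩ B| = 3; needs |A ∩ B| / |A| < 1/3 — false.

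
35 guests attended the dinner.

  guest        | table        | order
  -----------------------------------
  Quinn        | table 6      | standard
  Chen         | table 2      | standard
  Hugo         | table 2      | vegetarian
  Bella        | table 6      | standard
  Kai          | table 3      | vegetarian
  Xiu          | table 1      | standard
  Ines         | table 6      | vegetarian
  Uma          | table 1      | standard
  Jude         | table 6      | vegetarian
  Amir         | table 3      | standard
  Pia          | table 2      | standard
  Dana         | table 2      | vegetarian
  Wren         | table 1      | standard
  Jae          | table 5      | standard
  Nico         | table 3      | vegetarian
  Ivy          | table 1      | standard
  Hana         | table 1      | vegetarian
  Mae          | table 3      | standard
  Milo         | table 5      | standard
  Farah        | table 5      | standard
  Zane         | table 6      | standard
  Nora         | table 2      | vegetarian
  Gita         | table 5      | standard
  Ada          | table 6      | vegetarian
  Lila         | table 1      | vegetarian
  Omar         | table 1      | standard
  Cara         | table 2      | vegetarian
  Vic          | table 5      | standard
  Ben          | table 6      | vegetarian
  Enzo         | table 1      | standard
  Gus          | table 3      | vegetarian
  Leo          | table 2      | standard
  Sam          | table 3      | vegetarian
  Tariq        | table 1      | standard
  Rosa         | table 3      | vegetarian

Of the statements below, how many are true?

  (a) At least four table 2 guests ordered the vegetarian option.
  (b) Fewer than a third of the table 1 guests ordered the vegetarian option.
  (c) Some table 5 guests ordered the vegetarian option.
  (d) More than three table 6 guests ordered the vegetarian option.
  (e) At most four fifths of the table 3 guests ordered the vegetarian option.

(a) table 2: |A| = 7, |A ∩ B| = 4; needs |A ∩ B| ≥ 4 — true.
(b) table 1: |A| = 9, |A ∩ B| = 2; needs |A ∩ B| / |A| < 1/3 — true.
(c) table 5: |A| = 5, |A ∩ B| = 0; needs A ∩ B ≠ ∅ (|A ∩ B| ≥ 1) — false.
(d) table 6: |A| = 7, |A ∩ B| = 4; needs |A ∩ B| > 3 — true.
(e) table 3: |A| = 7, |A ∩ B| = 5; needs |A ∩ B| / |A| ≤ 4/5 — true.

4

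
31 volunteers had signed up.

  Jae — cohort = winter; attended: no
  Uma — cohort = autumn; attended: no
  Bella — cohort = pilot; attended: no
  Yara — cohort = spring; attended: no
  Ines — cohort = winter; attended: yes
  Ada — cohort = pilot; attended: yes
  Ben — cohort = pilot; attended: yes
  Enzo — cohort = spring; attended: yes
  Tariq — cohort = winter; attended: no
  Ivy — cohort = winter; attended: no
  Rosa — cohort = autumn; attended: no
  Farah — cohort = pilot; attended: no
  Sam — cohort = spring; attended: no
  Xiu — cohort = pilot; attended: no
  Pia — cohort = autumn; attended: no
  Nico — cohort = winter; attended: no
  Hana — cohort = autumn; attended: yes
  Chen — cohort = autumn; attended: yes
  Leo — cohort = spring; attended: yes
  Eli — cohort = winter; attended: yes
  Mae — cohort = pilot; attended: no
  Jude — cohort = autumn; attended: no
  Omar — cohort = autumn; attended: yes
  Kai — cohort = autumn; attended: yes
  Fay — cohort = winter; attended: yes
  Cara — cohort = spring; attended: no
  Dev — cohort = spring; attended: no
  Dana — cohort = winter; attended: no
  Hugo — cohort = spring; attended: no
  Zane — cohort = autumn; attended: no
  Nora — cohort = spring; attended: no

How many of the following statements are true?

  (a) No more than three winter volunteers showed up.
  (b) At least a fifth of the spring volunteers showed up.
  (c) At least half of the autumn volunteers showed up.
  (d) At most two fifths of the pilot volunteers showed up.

(a) winter: |A| = 8, |A ∩ B| = 3; needs |A ∩ B| ≤ 3 — true.
(b) spring: |A| = 8, |A ∩ B| = 2; needs |A ∩ B| / |A| ≥ 1/5 — true.
(c) autumn: |A| = 9, |A ∩ B| = 4; needs |A ∩ B| ≥ |A ∖ B| — false.
(d) pilot: |A| = 6, |A ∩ B| = 2; needs |A ∩ B| / |A| ≤ 2/5 — true.

3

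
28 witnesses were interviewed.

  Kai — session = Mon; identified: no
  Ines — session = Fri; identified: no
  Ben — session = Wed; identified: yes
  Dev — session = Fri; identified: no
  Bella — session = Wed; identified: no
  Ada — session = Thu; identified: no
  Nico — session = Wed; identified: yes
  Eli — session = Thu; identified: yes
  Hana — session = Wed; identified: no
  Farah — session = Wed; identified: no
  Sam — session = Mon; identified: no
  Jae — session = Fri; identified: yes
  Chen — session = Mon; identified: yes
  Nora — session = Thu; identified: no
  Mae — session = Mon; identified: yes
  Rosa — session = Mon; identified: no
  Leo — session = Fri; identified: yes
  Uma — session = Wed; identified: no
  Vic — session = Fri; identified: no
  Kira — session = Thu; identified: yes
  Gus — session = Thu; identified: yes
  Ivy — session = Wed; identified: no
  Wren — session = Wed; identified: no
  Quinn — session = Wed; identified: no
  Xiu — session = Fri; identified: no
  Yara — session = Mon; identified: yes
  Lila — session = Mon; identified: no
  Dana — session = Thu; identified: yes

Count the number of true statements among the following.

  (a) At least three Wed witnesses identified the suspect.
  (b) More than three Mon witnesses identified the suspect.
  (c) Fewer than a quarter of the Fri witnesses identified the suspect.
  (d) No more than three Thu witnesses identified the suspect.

0

(a) Wed: |A| = 9, |A ∩ B| = 2; needs |A ∩ B| ≥ 3 — false.
(b) Mon: |A| = 7, |A ∩ B| = 3; needs |A ∩ B| > 3 — false.
(c) Fri: |A| = 6, |A ∩ B| = 2; needs |A ∩ B| / |A| < 1/4 — false.
(d) Thu: |A| = 6, |A ∩ B| = 4; needs |A ∩ B| ≤ 3 — false.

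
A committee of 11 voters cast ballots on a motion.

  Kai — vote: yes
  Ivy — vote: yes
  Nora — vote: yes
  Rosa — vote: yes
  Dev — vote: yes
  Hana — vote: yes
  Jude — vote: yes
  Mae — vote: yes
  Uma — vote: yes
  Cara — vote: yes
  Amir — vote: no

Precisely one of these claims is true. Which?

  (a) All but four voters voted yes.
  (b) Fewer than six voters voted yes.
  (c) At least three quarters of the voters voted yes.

|A| = 11, |A ∩ B| = 10, |A ∖ B| = 1.
(a) requires |A ∖ B| = 4: false.
(b) requires |A ∩ B| < 6: false.
(c) requires |A ∩ B| / |A| ≥ 3/4: true.

(c)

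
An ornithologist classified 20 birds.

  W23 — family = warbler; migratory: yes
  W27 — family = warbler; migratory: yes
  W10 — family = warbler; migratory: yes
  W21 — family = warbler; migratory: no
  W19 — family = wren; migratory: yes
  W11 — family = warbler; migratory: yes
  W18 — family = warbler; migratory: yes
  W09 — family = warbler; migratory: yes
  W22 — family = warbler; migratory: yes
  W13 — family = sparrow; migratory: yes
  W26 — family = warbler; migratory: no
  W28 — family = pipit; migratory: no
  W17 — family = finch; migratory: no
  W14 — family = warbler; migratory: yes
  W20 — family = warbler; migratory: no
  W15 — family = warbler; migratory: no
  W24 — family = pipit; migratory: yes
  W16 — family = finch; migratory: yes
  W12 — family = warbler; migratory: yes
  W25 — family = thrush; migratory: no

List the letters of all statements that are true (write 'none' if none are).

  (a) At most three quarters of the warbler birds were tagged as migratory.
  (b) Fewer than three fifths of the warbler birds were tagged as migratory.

(a)

|A| = 13, |A ∩ B| = 9, |A ∖ B| = 4.
(a) |A ∩ B| / |A| ≤ 3/4: holds.
(b) |A ∩ B| / |A| < 3/5: fails.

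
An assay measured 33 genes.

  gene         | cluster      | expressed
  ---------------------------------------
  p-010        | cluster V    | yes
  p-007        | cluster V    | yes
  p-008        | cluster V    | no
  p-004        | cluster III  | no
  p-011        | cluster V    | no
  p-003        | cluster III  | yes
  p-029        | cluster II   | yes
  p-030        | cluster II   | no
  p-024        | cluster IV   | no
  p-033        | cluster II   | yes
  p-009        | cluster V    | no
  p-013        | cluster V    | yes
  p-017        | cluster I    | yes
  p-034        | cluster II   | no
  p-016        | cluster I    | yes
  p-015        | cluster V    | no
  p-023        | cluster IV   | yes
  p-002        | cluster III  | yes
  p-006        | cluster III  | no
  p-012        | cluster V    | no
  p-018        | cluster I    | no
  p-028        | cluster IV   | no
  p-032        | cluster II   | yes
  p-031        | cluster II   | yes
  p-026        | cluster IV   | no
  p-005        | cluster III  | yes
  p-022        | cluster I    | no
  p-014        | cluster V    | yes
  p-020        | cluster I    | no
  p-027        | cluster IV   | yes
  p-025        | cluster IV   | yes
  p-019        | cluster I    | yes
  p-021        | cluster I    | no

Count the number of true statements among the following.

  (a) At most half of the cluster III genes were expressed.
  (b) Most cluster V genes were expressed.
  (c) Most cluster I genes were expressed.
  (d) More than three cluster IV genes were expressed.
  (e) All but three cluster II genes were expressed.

0

(a) cluster III: |A| = 5, |A ∩ B| = 3; needs |A ∩ B| ≤ |A ∖ B| — false.
(b) cluster V: |A| = 9, |A ∩ B| = 4; needs |A ∩ B| > |A ∖ B| — false.
(c) cluster I: |A| = 7, |A ∩ B| = 3; needs |A ∩ B| > |A ∖ B| — false.
(d) cluster IV: |A| = 6, |A ∩ B| = 3; needs |A ∩ B| > 3 — false.
(e) cluster II: |A| = 6, |A ∩ B| = 4; needs |A ∖ B| = 3 — false.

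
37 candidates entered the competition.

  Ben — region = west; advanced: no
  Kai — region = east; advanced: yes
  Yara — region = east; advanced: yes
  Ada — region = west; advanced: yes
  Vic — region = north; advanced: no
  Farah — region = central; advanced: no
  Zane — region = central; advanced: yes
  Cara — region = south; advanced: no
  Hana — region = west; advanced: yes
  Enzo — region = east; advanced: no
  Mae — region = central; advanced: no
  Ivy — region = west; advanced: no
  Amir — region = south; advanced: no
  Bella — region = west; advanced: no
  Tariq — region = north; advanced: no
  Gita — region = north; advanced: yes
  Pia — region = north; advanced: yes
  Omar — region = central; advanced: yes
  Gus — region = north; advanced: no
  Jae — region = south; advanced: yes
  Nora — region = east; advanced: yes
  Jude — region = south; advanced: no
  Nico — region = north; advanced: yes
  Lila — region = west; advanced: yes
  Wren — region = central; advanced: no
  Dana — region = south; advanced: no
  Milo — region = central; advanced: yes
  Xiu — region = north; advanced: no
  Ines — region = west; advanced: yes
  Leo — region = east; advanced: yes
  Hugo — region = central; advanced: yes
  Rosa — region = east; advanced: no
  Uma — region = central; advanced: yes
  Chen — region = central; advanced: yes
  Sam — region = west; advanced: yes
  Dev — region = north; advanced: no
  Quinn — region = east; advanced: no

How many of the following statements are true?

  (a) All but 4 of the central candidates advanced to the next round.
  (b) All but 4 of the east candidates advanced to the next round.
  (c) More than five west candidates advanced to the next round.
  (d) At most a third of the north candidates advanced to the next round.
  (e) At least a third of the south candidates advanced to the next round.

(a) central: |A| = 9, |A ∩ B| = 6; needs |A ∖ B| = 4 — false.
(b) east: |A| = 7, |A ∩ B| = 4; needs |A ∖ B| = 4 — false.
(c) west: |A| = 8, |A ∩ B| = 5; needs |A ∩ B| > 5 — false.
(d) north: |A| = 8, |A ∩ B| = 3; needs |A ∩ B| / |A| ≤ 1/3 — false.
(e) south: |A| = 5, |A ∩ B| = 1; needs |A ∩ B| / |A| ≥ 1/3 — false.

0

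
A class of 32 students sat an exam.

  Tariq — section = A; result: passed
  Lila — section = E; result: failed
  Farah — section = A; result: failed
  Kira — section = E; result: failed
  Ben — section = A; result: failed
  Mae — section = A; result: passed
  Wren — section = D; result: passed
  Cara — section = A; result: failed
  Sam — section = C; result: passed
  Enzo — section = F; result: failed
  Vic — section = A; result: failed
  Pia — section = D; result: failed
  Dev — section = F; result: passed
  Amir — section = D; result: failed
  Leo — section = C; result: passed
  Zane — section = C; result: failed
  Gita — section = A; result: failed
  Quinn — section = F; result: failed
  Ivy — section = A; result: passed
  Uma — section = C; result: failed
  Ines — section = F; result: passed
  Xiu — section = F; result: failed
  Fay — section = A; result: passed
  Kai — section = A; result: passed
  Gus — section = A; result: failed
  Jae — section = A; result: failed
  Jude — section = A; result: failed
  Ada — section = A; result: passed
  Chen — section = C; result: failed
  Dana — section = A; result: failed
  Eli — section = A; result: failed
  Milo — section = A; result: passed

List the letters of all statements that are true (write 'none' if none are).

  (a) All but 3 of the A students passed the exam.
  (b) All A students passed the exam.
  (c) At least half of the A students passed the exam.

|A| = 17, |A ∩ B| = 7, |A ∖ B| = 10.
(a) |A ∖ B| = 3: fails.
(b) A ⊆ B, i.e. every element of A is in B (|A ∖ B| = 0): fails.
(c) |A ∩ B| ≥ |A ∖ B|: fails.

none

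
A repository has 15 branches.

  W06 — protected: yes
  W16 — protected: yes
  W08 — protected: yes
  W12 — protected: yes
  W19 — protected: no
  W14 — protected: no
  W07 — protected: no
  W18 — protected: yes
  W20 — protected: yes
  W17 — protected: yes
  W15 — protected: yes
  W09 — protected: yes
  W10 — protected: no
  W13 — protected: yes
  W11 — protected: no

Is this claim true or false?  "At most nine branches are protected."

Truth condition: |A ∩ B| ≤ 9.
|A| = 15, |A ∩ B| = 10, |A ∖ B| = 5.
|A ∩ B| = 10, so the statement is false.

False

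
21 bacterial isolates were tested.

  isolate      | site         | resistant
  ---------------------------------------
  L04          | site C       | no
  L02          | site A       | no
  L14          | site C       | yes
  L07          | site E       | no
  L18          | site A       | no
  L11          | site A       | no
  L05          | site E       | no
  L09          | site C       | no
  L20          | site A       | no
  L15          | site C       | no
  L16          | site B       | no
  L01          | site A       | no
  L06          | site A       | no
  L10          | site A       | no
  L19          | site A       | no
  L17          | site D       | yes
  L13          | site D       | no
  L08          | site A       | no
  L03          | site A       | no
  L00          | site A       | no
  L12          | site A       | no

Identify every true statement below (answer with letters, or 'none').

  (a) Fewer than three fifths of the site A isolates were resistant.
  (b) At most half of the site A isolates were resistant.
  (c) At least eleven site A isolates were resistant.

|A| = 12, |A ∩ B| = 0, |A ∖ B| = 12.
(a) |A ∩ B| / |A| < 3/5: holds.
(b) |A ∩ B| ≤ |A ∖ B|: holds.
(c) |A ∩ B| ≥ 11: fails.

(a), (b)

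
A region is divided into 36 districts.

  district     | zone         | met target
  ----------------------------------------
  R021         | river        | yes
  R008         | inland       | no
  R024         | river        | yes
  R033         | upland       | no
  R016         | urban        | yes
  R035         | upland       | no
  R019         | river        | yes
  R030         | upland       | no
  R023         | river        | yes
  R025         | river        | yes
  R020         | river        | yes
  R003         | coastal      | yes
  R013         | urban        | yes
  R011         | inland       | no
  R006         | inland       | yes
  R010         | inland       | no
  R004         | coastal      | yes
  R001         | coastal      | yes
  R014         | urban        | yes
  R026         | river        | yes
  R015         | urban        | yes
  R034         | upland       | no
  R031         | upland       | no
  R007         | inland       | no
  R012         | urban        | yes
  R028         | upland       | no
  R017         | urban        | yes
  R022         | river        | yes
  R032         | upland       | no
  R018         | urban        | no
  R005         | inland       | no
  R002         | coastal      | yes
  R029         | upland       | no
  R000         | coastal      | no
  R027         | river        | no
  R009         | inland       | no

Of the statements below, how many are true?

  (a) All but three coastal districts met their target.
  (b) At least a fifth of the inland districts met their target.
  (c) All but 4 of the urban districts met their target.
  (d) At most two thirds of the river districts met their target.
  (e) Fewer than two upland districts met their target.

1

(a) coastal: |A| = 5, |A ∩ B| = 4; needs |A ∖ B| = 3 — false.
(b) inland: |A| = 7, |A ∩ B| = 1; needs |A ∩ B| / |A| ≥ 1/5 — false.
(c) urban: |A| = 7, |A ∩ B| = 6; needs |A ∖ B| = 4 — false.
(d) river: |A| = 9, |A ∩ B| = 8; needs |A ∩ B| / |A| ≤ 2/3 — false.
(e) upland: |A| = 8, |A ∩ B| = 0; needs |A ∩ B| < 2 — true.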